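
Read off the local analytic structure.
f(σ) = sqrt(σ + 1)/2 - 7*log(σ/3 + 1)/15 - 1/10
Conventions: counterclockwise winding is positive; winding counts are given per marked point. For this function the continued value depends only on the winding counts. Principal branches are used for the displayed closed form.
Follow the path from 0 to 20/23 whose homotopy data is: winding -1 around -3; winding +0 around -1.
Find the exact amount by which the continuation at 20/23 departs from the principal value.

The rational part is single-valued and drops out of the difference; each branch term changes only by its own monodromy.
(-7/15)*log(1 - σ/(-3)): each positive loop around -3 adds 2*pi*i to the log, so winding -1 contributes (-7/15)*(-1)*2*pi*i = (14/15)*pi*i.
(1/2)*sqrt(1 - σ/(-1)): winding +0 is even, the square root returns to the same sheet, contribution 0.
Summing the contributions at σ = 20/23 gives (14/15)*pi*i.

Continued minus principal equals (14/15)*pi*i.


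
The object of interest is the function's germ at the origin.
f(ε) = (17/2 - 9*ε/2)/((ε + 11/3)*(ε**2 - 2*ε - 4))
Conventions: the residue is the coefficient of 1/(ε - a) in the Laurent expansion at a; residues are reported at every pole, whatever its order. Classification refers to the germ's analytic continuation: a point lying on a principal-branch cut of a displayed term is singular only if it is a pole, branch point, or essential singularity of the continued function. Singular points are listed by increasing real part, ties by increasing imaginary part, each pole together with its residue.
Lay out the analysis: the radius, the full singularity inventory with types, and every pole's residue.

Denominator factor (ε + 11/3): pole of order 1 at -11/3, modulus 11/3.
Denominator factor (ε**2 - 2*ε - 4): discriminant 20, real irrational roots 1 + sqrt(5) and 1 - sqrt(5); poles of order 1, moduli 1 + sqrt(5) and -1 + sqrt(5).
The radius of convergence is the smallest modulus among the singular points: -1 + sqrt(5).
At the order-1 pole -11/3 set g(ε) = (ε - (-11/3))*f(ε) = (17/2 - 9*ε/2)/(ε**2 - 2*ε - 4).
Simple pole: residue = g(a) at a = -11/3, which is 225/151.
The factor ε**2 - 2*ε - 4 splits as (ε - a)(ε - a') with a = 1 - sqrt(5), a' = 1 + sqrt(5). At the order-1 pole a set g(ε) = (ε - a)*f(ε) = [(17/2 - 9*ε/2)/(ε + 11/3)] / (ε - a').
Simple pole: residue = g(a) at a = 1 - sqrt(5), which is -225/302 - (741/3020)*sqrt(5).
The factor ε**2 - 2*ε - 4 splits as (ε - a)(ε - a') with a = 1 + sqrt(5), a' = 1 - sqrt(5). At the order-1 pole a set g(ε) = (ε - a)*f(ε) = [(17/2 - 9*ε/2)/(ε + 11/3)] / (ε - a').
Simple pole: residue = g(a) at a = 1 + sqrt(5), which is -225/302 + (741/3020)*sqrt(5).
List the singular points by increasing real part (a conjugate pair: the negative imaginary part first).

Radius of convergence at 0: -1 + sqrt(5).
At -11/3: a pole of order 1; residue 225/151.
At 1 - sqrt(5): a pole of order 1; residue -225/302 - (741/3020)*sqrt(5).
At 1 + sqrt(5): a pole of order 1; residue -225/302 + (741/3020)*sqrt(5).


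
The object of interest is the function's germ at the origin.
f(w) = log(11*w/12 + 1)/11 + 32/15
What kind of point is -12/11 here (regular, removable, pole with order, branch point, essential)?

The term (1/11)*log(1 - w/(-12/11)) has argument 1 - -12/11/(-12/11) = 0 at -12/11: a logarithmic (infinitely-sheeted) branch point; the remaining terms are analytic or single-valued there.

The point is a logarithmic branch point.


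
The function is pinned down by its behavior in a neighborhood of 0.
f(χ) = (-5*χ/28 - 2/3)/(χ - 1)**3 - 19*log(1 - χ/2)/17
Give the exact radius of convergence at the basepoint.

The radius of convergence is 1.

Denominator factor (χ - 1)^3: pole of order 3 at 1, modulus 1.
Branch term (-19/17)*log(1 - χ/(2)): its argument vanishes at χ = 2, a logarithmic branch point, modulus 2.
The radius of convergence is the smallest modulus among the singular points: 1.


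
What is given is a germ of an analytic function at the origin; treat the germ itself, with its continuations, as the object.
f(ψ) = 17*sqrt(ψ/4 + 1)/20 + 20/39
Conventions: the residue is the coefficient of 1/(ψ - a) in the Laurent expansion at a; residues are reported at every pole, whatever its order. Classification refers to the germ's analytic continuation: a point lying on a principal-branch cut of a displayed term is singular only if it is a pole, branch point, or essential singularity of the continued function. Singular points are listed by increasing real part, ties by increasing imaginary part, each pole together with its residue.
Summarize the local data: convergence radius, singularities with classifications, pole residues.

Radius of convergence at 0: 4.
At -4: an algebraic (square-root) branch point.

Branch term (17/20)*sqrt(1 - ψ/(-4)): its argument vanishes at ψ = -4, a square-root branch point, modulus 4.
The radius of convergence is the smallest modulus among the singular points: 4.


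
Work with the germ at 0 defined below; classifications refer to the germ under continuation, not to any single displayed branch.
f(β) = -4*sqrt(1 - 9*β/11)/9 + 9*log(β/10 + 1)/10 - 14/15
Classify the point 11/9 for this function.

The term (-4/9)*sqrt(1 - β/(11/9)) has argument 1 - 11/9/(11/9) = 0 at 11/9: a square-root (algebraic, two-sheeted) branch point; the remaining terms are analytic or single-valued there.

The point is an algebraic (square-root) branch point.


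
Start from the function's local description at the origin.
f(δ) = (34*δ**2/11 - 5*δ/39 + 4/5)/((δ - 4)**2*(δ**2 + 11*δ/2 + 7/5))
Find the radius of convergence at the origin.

Denominator factor (δ**2 + 11*δ/2 + 7/5): discriminant 493/20, real irrational roots -11/4 + (1/20)*sqrt(2465) and -11/4 - (1/20)*sqrt(2465); poles of order 1, moduli 11/4 - (1/20)*sqrt(2465) and 11/4 + (1/20)*sqrt(2465).
Denominator factor (δ - 4)^2: pole of order 2 at 4, modulus 4.
The radius of convergence is the smallest modulus among the singular points: 11/4 - (1/20)*sqrt(2465).

The radius of convergence is 11/4 - (1/20)*sqrt(2465).


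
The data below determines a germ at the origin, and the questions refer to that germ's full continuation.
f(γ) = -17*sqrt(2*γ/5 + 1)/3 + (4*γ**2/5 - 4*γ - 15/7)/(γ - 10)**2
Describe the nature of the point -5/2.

The point is an algebraic (square-root) branch point.

The term (-17/3)*sqrt(1 - γ/(-5/2)) has argument 1 - -5/2/(-5/2) = 0 at -5/2: a square-root (algebraic, two-sheeted) branch point; the remaining terms are analytic or single-valued there.


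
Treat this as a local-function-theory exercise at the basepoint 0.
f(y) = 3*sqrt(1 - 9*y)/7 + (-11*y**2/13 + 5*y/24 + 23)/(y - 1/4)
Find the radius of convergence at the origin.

The radius of convergence is 1/9.

Denominator factor (y - 1/4): pole of order 1 at 1/4, modulus 1/4.
Branch term (3/7)*sqrt(1 - y/(1/9)): its argument vanishes at y = 1/9, a square-root branch point, modulus 1/9.
The radius of convergence is the smallest modulus among the singular points: 1/9.


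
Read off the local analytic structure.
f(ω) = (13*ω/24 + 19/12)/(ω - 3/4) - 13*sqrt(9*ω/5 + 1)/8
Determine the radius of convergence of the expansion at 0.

Denominator factor (ω - 3/4): pole of order 1 at 3/4, modulus 3/4.
Branch term (-13/8)*sqrt(1 - ω/(-5/9)): its argument vanishes at ω = -5/9, a square-root branch point, modulus 5/9.
The radius of convergence is the smallest modulus among the singular points: 5/9.

The radius of convergence is 5/9.


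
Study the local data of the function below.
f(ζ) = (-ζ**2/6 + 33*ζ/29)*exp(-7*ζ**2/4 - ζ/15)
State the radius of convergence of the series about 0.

The radius of convergence is infinite.

The factor exp(-7*ζ**2/4 - ζ/15) is entire and contributes no finite singular point.
The polynomial part has no poles.
No finite singular points: the Taylor series at 0 converges everywhere.


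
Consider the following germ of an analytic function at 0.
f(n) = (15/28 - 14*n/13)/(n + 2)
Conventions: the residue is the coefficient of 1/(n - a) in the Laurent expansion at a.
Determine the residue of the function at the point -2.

The residue is 979/364.

At the order-1 pole -2 set g(n) = (n - (-2))*f(n) = 15/28 - 14*n/13.
Simple pole: residue = g(a) at a = -2, which is 979/364.


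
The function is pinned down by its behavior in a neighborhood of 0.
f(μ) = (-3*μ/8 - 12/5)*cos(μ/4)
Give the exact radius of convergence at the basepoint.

The radius of convergence is infinite.

The factor cos(μ/4) is entire and contributes no finite singular point.
The polynomial part has no poles.
No finite singular points: the Taylor series at 0 converges everywhere.


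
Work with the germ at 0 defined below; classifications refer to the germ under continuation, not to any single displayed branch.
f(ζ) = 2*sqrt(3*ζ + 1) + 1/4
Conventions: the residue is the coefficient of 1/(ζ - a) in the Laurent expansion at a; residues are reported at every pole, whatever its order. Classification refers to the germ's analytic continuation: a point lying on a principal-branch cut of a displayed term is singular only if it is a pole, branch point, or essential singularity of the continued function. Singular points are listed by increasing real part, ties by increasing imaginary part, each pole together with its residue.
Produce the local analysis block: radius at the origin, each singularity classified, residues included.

Radius of convergence at 0: 1/3.
At -1/3: an algebraic (square-root) branch point.

Branch term (2)*sqrt(1 - ζ/(-1/3)): its argument vanishes at ζ = -1/3, a square-root branch point, modulus 1/3.
The radius of convergence is the smallest modulus among the singular points: 1/3.


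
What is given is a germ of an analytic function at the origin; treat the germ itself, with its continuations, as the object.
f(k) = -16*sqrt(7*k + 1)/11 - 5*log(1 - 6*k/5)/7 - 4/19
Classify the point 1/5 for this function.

There is no denominator, hence no pole anywhere.
Branch term sqrt(1 - k/(-1/7)): argument at 1/5 is 12/5, nonzero, so 1/5 is not its branch point (a point on a principal cut is still regular for the continued germ).
Branch term log(1 - k/(5/6)): argument at 1/5 is 19/25, nonzero, so 1/5 is not its branch point (a point on a principal cut is still regular for the continued germ).
So the germ continues analytically to 1/5.

The point is a regular point.


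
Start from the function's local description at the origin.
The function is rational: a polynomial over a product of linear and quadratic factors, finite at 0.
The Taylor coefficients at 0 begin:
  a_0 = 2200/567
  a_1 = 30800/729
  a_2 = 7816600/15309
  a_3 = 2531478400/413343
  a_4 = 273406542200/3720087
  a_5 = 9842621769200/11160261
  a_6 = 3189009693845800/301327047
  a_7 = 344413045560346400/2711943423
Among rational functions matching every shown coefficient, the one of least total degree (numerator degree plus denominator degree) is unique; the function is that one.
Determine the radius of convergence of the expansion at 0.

The radius of convergence is 1/12.

No rational of total degree below 3 reproduces all 8 coefficients; solving the [0/3] Pade equations on them gives f(ρ) = -22/(21*(ρ - 1/12)*(ρ + 9/5)**2), whose expansion matches every shown term.
Denominator factor (ρ + 9/5)^2: pole of order 2 at -9/5, modulus 9/5.
Denominator factor (ρ - 1/12): pole of order 1 at 1/12, modulus 1/12.
The radius of convergence is the smallest modulus among the singular points: 1/12.


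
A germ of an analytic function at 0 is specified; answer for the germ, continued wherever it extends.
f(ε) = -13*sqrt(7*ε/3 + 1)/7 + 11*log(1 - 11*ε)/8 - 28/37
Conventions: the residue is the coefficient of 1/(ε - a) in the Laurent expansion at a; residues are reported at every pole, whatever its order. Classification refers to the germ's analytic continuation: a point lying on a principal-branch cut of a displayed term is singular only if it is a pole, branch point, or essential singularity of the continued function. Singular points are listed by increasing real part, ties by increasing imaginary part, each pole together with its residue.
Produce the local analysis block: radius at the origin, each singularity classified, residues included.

Radius of convergence at 0: 1/11.
At -3/7: an algebraic (square-root) branch point.
At 1/11: a logarithmic branch point.

Branch term (-13/7)*sqrt(1 - ε/(-3/7)): its argument vanishes at ε = -3/7, a square-root branch point, modulus 3/7.
Branch term (11/8)*log(1 - ε/(1/11)): its argument vanishes at ε = 1/11, a logarithmic branch point, modulus 1/11.
The radius of convergence is the smallest modulus among the singular points: 1/11.
List the singular points by increasing real part (a conjugate pair: the negative imaginary part first).


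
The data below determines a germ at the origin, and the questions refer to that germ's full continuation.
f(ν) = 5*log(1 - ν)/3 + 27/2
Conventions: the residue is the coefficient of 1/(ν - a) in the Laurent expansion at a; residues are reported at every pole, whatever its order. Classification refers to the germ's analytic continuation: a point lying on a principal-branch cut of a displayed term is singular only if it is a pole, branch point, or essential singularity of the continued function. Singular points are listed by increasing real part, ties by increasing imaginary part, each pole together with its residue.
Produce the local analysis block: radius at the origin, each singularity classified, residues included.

Branch term (5/3)*log(1 - ν/(1)): its argument vanishes at ν = 1, a logarithmic branch point, modulus 1.
The radius of convergence is the smallest modulus among the singular points: 1.

Radius of convergence at 0: 1.
At 1: a logarithmic branch point.


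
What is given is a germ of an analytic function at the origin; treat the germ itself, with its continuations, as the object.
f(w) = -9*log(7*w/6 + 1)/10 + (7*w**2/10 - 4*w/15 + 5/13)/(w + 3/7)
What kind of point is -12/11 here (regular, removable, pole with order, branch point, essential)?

Denominator factors: w + 3/7 = -51/77 at w = -12/11 — none vanishes.
Branch term log(1 - w/(-6/7)): argument at -12/11 is -3/11, nonzero, so -12/11 is not its branch point (a point on a principal cut is still regular for the continued germ).
So the germ continues analytically to -12/11.

The point is a regular point.


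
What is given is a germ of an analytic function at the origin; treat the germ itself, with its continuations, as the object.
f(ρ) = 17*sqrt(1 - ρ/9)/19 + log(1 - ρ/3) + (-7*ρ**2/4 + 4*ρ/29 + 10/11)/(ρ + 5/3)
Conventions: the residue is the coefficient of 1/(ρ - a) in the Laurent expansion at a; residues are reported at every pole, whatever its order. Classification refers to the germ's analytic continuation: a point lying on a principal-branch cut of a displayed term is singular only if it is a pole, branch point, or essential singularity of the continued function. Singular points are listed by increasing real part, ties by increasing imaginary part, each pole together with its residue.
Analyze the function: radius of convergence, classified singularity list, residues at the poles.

Radius of convergence at 0: 5/3.
At -5/3: a pole of order 1; residue -48025/11484.
At 3: a logarithmic branch point.
At 9: an algebraic (square-root) branch point.

Denominator factor (ρ + 5/3): pole of order 1 at -5/3, modulus 5/3.
Branch term (1)*log(1 - ρ/(3)): its argument vanishes at ρ = 3, a logarithmic branch point, modulus 3.
Branch term (17/19)*sqrt(1 - ρ/(9)): its argument vanishes at ρ = 9, a square-root branch point, modulus 9.
The radius of convergence is the smallest modulus among the singular points: 5/3.
The branch terms are analytic at -5/3 and contribute nothing to the residue; only the rational part matters.
At the order-1 pole -5/3 set g(ρ) = (ρ - (-5/3))*(rational part) = -7*ρ**2/4 + 4*ρ/29 + 10/11.
Simple pole: residue = g(a) at a = -5/3, which is -48025/11484.
List the singular points by increasing real part (a conjugate pair: the negative imaginary part first).


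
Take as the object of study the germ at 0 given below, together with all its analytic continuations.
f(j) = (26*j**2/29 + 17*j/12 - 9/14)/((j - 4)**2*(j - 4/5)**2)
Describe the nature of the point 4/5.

The point is a pole of order 2.

The denominator factor j - 4/5 vanishes at 4/5 and appears to the power 2; the numerator there equals 32407/30450, nonzero, and no other factor vanishes.
Hence a pole whose order is the multiplicity, 2.


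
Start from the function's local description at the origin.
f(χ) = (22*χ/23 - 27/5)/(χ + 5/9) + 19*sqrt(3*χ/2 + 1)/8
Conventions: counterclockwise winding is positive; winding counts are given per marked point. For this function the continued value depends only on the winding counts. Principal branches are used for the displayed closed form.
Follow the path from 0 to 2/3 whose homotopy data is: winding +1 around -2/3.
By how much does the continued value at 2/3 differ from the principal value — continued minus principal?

Continued minus principal equals -(19/4)*sqrt(2).

The rational part is single-valued and drops out of the difference; each branch term changes only by its own monodromy.
(19/8)*sqrt(1 - χ/(-2/3)): winding +1 is odd, the square root flips sign, contributing -2*(19/8)*sqrt(1 - (2/3)/(-2/3)) = -2*(19/8)*sqrt(2) = -(19/4)*sqrt(2).
Summing the contributions at χ = 2/3 gives -(19/4)*sqrt(2).


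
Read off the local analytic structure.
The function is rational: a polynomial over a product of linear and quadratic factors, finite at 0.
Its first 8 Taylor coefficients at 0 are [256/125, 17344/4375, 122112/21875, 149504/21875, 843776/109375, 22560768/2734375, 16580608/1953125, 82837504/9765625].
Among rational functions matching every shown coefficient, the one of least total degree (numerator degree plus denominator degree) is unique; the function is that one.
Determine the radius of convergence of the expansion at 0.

The radius of convergence is 5/4.

No rational of total degree below 4 reproduces all 8 coefficients; solving the [1/3] Pade equations on them gives f(v) = (13*v/7 - 4)/(v - 5/4)**3, whose expansion matches every shown term.
Denominator factor (v - 5/4)^3: pole of order 3 at 5/4, modulus 5/4.
The radius of convergence is the smallest modulus among the singular points: 5/4.


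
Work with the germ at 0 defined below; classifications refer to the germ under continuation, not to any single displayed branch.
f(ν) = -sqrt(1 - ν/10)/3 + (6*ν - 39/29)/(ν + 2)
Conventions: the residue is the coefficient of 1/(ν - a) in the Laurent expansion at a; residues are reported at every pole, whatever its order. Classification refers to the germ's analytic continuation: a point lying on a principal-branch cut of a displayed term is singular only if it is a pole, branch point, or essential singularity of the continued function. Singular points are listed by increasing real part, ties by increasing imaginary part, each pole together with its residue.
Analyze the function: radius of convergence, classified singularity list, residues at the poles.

Denominator factor (ν + 2): pole of order 1 at -2, modulus 2.
Branch term (-1/3)*sqrt(1 - ν/(10)): its argument vanishes at ν = 10, a square-root branch point, modulus 10.
The radius of convergence is the smallest modulus among the singular points: 2.
The branch term is analytic at -2 and contributes nothing to the residue; only the rational part matters.
At the order-1 pole -2 set g(ν) = (ν - (-2))*(rational part) = 6*ν - 39/29.
Simple pole: residue = g(a) at a = -2, which is -387/29.
List the singular points by increasing real part (a conjugate pair: the negative imaginary part first).

Radius of convergence at 0: 2.
At -2: a pole of order 1; residue -387/29.
At 10: an algebraic (square-root) branch point.


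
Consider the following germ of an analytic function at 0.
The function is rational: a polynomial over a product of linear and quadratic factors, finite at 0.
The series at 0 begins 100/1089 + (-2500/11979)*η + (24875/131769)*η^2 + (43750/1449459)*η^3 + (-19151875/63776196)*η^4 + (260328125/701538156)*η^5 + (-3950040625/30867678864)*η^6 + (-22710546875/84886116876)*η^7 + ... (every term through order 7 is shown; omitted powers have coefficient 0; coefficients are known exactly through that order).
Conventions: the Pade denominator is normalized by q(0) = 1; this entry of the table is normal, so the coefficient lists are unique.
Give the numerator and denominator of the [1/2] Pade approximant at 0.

The Pade approximant has numerator coefficients [100/1089, -20000/327789]; denominator coefficients [1, 5325/3311, 233005/145684].

Taylor coefficients needed (read off): a_0 = 100/1089, a_1 = -2500/11979, a_2 = 24875/131769, a_3 = 43750/1449459.
Write the denominator as Q(η) = 1 + q1*η + q2*η^2. Requiring Q*f - P = O(η^4) with deg P <= 1 kills the coefficients of η^2..η^3 in Q*f:
  η^2: a_2 + q1*a_1 + q2*a_0 = 0, i.e. 24875/131769 + (-2500/11979)*q1 + (100/1089)*q2 = 0.
  η^3: a_3 + q1*a_2 + q2*a_1 = 0, i.e. 43750/1449459 + (24875/131769)*q1 + (-2500/11979)*q2 = 0.
Solving this linear system: q1 = 5325/3311, q2 = 233005/145684.
The numerator is Q*f truncated at degree 1: P0 = a_0 = 100/1089; P1 = a_1 + q1*a_0 = -20000/327789.


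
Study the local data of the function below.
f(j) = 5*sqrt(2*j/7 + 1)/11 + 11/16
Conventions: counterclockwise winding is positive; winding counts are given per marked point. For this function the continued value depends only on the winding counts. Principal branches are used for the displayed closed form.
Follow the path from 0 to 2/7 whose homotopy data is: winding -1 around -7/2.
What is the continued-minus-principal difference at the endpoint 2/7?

The rational part is single-valued and drops out of the difference; each branch term changes only by its own monodromy.
(5/11)*sqrt(1 - j/(-7/2)): winding -1 is odd, the square root flips sign, contributing -2*(5/11)*sqrt(1 - (2/7)/(-7/2)) = -2*(5/11)*sqrt(53/49) = -(10/77)*sqrt(53).
Summing the contributions at j = 2/7 gives -(10/77)*sqrt(53).

Continued minus principal equals -(10/77)*sqrt(53).


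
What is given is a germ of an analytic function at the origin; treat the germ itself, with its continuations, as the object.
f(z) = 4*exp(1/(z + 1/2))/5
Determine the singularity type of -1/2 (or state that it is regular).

The exponent 1/(z - (-1/2)) has a pole at -1/2, so exp(1/(z - (-1/2))) takes every nonzero value near it: an essential singularity (not a pole of any order).

The point is an essential singularity.


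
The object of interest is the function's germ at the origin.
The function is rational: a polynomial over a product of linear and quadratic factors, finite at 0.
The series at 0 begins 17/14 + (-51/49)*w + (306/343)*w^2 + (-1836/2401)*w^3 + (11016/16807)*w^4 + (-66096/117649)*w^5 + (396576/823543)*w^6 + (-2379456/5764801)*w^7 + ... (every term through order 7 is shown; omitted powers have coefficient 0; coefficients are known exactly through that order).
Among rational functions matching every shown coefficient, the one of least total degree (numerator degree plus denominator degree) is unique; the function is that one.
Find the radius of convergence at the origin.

No rational of total degree below 1 reproduces all 8 coefficients; solving the [0/1] Pade equations on them gives f(w) = 17/(12*(w + 7/6)), whose expansion matches every shown term.
Denominator factor (w + 7/6): pole of order 1 at -7/6, modulus 7/6.
The radius of convergence is the smallest modulus among the singular points: 7/6.

The radius of convergence is 7/6.


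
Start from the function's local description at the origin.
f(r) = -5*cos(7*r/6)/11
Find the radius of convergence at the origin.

The factor cos(7*r/6) is entire and contributes no finite singular point.
The polynomial part has no poles.
No finite singular points: the Taylor series at 0 converges everywhere.

The radius of convergence is infinite.


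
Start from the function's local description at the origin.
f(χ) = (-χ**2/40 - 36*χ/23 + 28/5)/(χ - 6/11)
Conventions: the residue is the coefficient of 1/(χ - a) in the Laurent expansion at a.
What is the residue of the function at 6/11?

The residue is 131881/27830.

At the order-1 pole 6/11 set g(χ) = (χ - (6/11))*f(χ) = -χ**2/40 - 36*χ/23 + 28/5.
Simple pole: residue = g(a) at a = 6/11, which is 131881/27830.


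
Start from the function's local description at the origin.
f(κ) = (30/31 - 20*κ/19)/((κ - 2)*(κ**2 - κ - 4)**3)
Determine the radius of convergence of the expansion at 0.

Denominator factor (κ**2 - κ - 4)^3: discriminant 17, real irrational roots 1/2 + (1/2)*sqrt(17) and 1/2 - (1/2)*sqrt(17); poles of order 3, moduli 1/2 + (1/2)*sqrt(17) and -1/2 + (1/2)*sqrt(17).
Denominator factor (κ - 2): pole of order 1 at 2, modulus 2.
The radius of convergence is the smallest modulus among the singular points: -1/2 + (1/2)*sqrt(17).

The radius of convergence is -1/2 + (1/2)*sqrt(17).


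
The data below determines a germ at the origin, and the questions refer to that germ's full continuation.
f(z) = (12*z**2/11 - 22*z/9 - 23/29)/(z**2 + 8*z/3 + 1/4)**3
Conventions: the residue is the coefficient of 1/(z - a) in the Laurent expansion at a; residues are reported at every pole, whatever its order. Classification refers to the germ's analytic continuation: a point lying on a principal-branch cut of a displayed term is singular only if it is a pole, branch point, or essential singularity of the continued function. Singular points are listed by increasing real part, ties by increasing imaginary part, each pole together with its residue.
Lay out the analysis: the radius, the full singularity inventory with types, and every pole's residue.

Denominator factor (z**2 + 8*z/3 + 1/4)^3: discriminant 55/9, real irrational roots -4/3 + (1/6)*sqrt(55) and -4/3 - (1/6)*sqrt(55); poles of order 3, moduli 4/3 - (1/6)*sqrt(55) and 4/3 + (1/6)*sqrt(55).
The radius of convergence is the smallest modulus among the singular points: 4/3 - (1/6)*sqrt(55).
The factor z**2 + 8*z/3 + 1/4 splits as (z - a)(z - a') with a = -4/3 - (1/6)*sqrt(55), a' = -4/3 + (1/6)*sqrt(55). At the order-3 pole a set g(z) = (z - a)^3*f(z) = [12*z**2/11 - 22*z/9 - 23/29] / (z - a')^3.
Order-3 pole: residue = g''(a)/2; g''(-4/3 - (1/6)*sqrt(55)) = -(716256/10614725)*sqrt(55), so the residue is -(358128/10614725)*sqrt(55).
The factor z**2 + 8*z/3 + 1/4 splits as (z - a)(z - a') with a = -4/3 + (1/6)*sqrt(55), a' = -4/3 - (1/6)*sqrt(55). At the order-3 pole a set g(z) = (z - a)^3*f(z) = [12*z**2/11 - 22*z/9 - 23/29] / (z - a')^3.
Order-3 pole: residue = g''(a)/2; g''(-4/3 + (1/6)*sqrt(55)) = (716256/10614725)*sqrt(55), so the residue is (358128/10614725)*sqrt(55).
List the singular points by increasing real part (a conjugate pair: the negative imaginary part first).

Radius of convergence at 0: 4/3 - (1/6)*sqrt(55).
At -4/3 - (1/6)*sqrt(55): a pole of order 3; residue -(358128/10614725)*sqrt(55).
At -4/3 + (1/6)*sqrt(55): a pole of order 3; residue (358128/10614725)*sqrt(55).


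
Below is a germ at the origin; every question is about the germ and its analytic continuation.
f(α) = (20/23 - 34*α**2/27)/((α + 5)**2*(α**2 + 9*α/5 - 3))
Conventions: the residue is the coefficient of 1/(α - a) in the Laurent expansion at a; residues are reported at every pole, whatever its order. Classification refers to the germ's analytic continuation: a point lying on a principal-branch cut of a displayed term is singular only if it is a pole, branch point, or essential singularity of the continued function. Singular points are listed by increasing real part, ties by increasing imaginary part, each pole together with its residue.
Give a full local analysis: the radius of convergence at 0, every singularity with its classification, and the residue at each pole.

Denominator factor (α**2 + 9*α/5 - 3): discriminant 381/25, real irrational roots -9/10 + (1/10)*sqrt(381) and -9/10 - (1/10)*sqrt(381); poles of order 1, moduli -9/10 + (1/10)*sqrt(381) and 9/10 + (1/10)*sqrt(381).
Denominator factor (α + 5)^2: pole of order 2 at -5, modulus 5.
The radius of convergence is the smallest modulus among the singular points: -9/10 + (1/10)*sqrt(381).
At the order-2 pole -5 set g(α) = (α - (-5))^2*f(α) = (20/23 - 34*α**2/27)/(α**2 + 9*α/5 - 3).
Order-2 pole: residue = g'(a); g'(-5) = -18074/34983, so the residue is -18074/34983.
The factor α**2 + 9*α/5 - 3 splits as (α - a)(α - a') with a = -9/10 - (1/10)*sqrt(381), a' = -9/10 + (1/10)*sqrt(381). At the order-1 pole a set g(α) = (α - a)*f(α) = [(20/23 - 34*α**2/27)/(α + 5)**2] / (α - a').
Simple pole: residue = g(a) at a = -9/10 - (1/10)*sqrt(381), which is 9037/34983 + (178897/13328523)*sqrt(381).
The factor α**2 + 9*α/5 - 3 splits as (α - a)(α - a') with a = -9/10 + (1/10)*sqrt(381), a' = -9/10 - (1/10)*sqrt(381). At the order-1 pole a set g(α) = (α - a)*f(α) = [(20/23 - 34*α**2/27)/(α + 5)**2] / (α - a').
Simple pole: residue = g(a) at a = -9/10 + (1/10)*sqrt(381), which is 9037/34983 - (178897/13328523)*sqrt(381).
List the singular points by increasing real part (a conjugate pair: the negative imaginary part first).

Radius of convergence at 0: -9/10 + (1/10)*sqrt(381).
At -5: a pole of order 2; residue -18074/34983.
At -9/10 - (1/10)*sqrt(381): a pole of order 1; residue 9037/34983 + (178897/13328523)*sqrt(381).
At -9/10 + (1/10)*sqrt(381): a pole of order 1; residue 9037/34983 - (178897/13328523)*sqrt(381).


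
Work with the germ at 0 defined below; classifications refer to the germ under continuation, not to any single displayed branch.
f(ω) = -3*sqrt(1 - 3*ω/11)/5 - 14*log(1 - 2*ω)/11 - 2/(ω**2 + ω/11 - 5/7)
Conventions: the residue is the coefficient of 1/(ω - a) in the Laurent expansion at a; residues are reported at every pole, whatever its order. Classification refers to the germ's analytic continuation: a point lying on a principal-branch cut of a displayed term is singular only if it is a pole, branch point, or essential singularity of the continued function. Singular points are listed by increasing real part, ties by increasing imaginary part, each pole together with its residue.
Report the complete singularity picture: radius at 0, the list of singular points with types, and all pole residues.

Denominator factor (ω**2 + ω/11 - 5/7): discriminant 2427/847, real irrational roots -1/22 + (1/154)*sqrt(16989) and -1/22 - (1/154)*sqrt(16989); poles of order 1, moduli -1/22 + (1/154)*sqrt(16989) and 1/22 + (1/154)*sqrt(16989).
Branch term (-3/5)*sqrt(1 - ω/(11/3)): its argument vanishes at ω = 11/3, a square-root branch point, modulus 11/3.
Branch term (-14/11)*log(1 - ω/(1/2)): its argument vanishes at ω = 1/2, a logarithmic branch point, modulus 1/2.
The radius of convergence is the smallest modulus among the singular points: 1/2.
The branch terms are analytic at -1/22 - (1/154)*sqrt(16989) and contribute nothing to the residue; only the rational part matters.
The factor ω**2 + ω/11 - 5/7 splits as (ω - a)(ω - a') with a = -1/22 - (1/154)*sqrt(16989), a' = -1/22 + (1/154)*sqrt(16989). At the order-1 pole a set g(ω) = (ω - a)*(rational part) = [-2] / (ω - a').
Simple pole: residue = g(a) at a = -1/22 - (1/154)*sqrt(16989), which is (22/2427)*sqrt(16989).
The branch terms are analytic at -1/22 + (1/154)*sqrt(16989) and contribute nothing to the residue; only the rational part matters.
The factor ω**2 + ω/11 - 5/7 splits as (ω - a)(ω - a') with a = -1/22 + (1/154)*sqrt(16989), a' = -1/22 - (1/154)*sqrt(16989). At the order-1 pole a set g(ω) = (ω - a)*(rational part) = [-2] / (ω - a').
Simple pole: residue = g(a) at a = -1/22 + (1/154)*sqrt(16989), which is -(22/2427)*sqrt(16989).
List the singular points by increasing real part (a conjugate pair: the negative imaginary part first).

Radius of convergence at 0: 1/2.
At -1/22 - (1/154)*sqrt(16989): a pole of order 1; residue (22/2427)*sqrt(16989).
At 1/2: a logarithmic branch point.
At -1/22 + (1/154)*sqrt(16989): a pole of order 1; residue -(22/2427)*sqrt(16989).
At 11/3: an algebraic (square-root) branch point.


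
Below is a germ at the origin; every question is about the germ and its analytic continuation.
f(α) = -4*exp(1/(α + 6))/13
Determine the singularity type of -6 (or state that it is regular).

The point is an essential singularity.

The exponent 1/(α - (-6)) has a pole at -6, so exp(1/(α - (-6))) takes every nonzero value near it: an essential singularity (not a pole of any order).


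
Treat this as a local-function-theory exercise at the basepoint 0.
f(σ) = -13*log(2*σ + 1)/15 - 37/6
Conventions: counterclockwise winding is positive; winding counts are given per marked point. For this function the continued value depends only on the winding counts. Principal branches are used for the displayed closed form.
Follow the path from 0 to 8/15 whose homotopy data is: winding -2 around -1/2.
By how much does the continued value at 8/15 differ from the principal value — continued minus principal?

Continued minus principal equals (52/15)*pi*i.

The rational part is single-valued and drops out of the difference; each branch term changes only by its own monodromy.
(-13/15)*log(1 - σ/(-1/2)): each positive loop around -1/2 adds 2*pi*i to the log, so winding -2 contributes (-13/15)*(-2)*2*pi*i = (52/15)*pi*i.
Summing the contributions at σ = 8/15 gives (52/15)*pi*i.


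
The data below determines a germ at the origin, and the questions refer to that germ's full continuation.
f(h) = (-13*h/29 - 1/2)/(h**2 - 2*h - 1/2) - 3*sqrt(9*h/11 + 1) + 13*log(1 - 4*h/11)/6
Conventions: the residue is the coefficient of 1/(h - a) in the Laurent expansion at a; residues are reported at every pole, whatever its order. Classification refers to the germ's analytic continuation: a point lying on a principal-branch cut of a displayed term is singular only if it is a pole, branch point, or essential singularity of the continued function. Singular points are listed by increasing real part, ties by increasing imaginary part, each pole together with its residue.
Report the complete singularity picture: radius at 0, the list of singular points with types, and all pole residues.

Radius of convergence at 0: -1 + (1/2)*sqrt(6).
At -11/9: an algebraic (square-root) branch point.
At 1 - (1/2)*sqrt(6): a pole of order 1; residue -13/58 + (55/348)*sqrt(6).
At 1 + (1/2)*sqrt(6): a pole of order 1; residue -13/58 - (55/348)*sqrt(6).
At 11/4: a logarithmic branch point.

Denominator factor (h**2 - 2*h - 1/2): discriminant 6, real irrational roots 1 + (1/2)*sqrt(6) and 1 - (1/2)*sqrt(6); poles of order 1, moduli 1 + (1/2)*sqrt(6) and -1 + (1/2)*sqrt(6).
Branch term (13/6)*log(1 - h/(11/4)): its argument vanishes at h = 11/4, a logarithmic branch point, modulus 11/4.
Branch term (-3)*sqrt(1 - h/(-11/9)): its argument vanishes at h = -11/9, a square-root branch point, modulus 11/9.
The radius of convergence is the smallest modulus among the singular points: -1 + (1/2)*sqrt(6).
The branch terms are analytic at 1 - (1/2)*sqrt(6) and contribute nothing to the residue; only the rational part matters.
The factor h**2 - 2*h - 1/2 splits as (h - a)(h - a') with a = 1 - (1/2)*sqrt(6), a' = 1 + (1/2)*sqrt(6). At the order-1 pole a set g(h) = (h - a)*(rational part) = [-13*h/29 - 1/2] / (h - a').
Simple pole: residue = g(a) at a = 1 - (1/2)*sqrt(6), which is -13/58 + (55/348)*sqrt(6).
The branch terms are analytic at 1 + (1/2)*sqrt(6) and contribute nothing to the residue; only the rational part matters.
The factor h**2 - 2*h - 1/2 splits as (h - a)(h - a') with a = 1 + (1/2)*sqrt(6), a' = 1 - (1/2)*sqrt(6). At the order-1 pole a set g(h) = (h - a)*(rational part) = [-13*h/29 - 1/2] / (h - a').
Simple pole: residue = g(a) at a = 1 + (1/2)*sqrt(6), which is -13/58 - (55/348)*sqrt(6).
List the singular points by increasing real part (a conjugate pair: the negative imaginary part first).


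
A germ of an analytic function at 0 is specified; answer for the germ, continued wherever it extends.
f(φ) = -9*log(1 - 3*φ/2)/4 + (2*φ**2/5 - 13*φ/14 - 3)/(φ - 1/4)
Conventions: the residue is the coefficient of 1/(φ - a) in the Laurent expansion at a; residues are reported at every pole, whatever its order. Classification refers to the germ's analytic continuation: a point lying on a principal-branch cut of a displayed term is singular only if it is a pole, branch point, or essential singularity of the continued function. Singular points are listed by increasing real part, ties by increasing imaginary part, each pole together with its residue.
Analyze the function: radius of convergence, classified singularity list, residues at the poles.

Denominator factor (φ - 1/4): pole of order 1 at 1/4, modulus 1/4.
Branch term (-9/4)*log(1 - φ/(2/3)): its argument vanishes at φ = 2/3, a logarithmic branch point, modulus 2/3.
The radius of convergence is the smallest modulus among the singular points: 1/4.
The branch term is analytic at 1/4 and contributes nothing to the residue; only the rational part matters.
At the order-1 pole 1/4 set g(φ) = (φ - (1/4))*(rational part) = 2*φ**2/5 - 13*φ/14 - 3.
Simple pole: residue = g(a) at a = 1/4, which is -449/140.
List the singular points by increasing real part (a conjugate pair: the negative imaginary part first).

Radius of convergence at 0: 1/4.
At 1/4: a pole of order 1; residue -449/140.
At 2/3: a logarithmic branch point.


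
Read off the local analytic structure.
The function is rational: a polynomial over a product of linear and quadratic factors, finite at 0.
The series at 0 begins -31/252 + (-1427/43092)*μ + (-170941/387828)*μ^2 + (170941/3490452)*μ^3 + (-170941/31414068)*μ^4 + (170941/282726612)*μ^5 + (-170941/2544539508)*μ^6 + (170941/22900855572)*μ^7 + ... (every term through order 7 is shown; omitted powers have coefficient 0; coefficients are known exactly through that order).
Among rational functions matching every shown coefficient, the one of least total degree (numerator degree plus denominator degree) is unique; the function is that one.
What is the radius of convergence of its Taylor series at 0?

The radius of convergence is 9.

No rational of total degree below 3 reproduces all 8 coefficients; solving the [2/1] Pade equations on them gives f(μ) = (-4*μ**2 - 8*μ/19 - 31/28)/(μ + 9), whose expansion matches every shown term.
Denominator factor (μ + 9): pole of order 1 at -9, modulus 9.
The radius of convergence is the smallest modulus among the singular points: 9.


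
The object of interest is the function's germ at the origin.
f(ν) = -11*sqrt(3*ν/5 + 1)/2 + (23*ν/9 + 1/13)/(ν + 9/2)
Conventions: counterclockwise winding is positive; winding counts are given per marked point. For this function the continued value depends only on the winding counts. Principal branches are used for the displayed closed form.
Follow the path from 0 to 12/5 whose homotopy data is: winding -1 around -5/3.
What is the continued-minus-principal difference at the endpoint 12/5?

The rational part is single-valued and drops out of the difference; each branch term changes only by its own monodromy.
(-11/2)*sqrt(1 - ν/(-5/3)): winding -1 is odd, the square root flips sign, contributing -2*(-11/2)*sqrt(1 - (12/5)/(-5/3)) = -2*(-11/2)*sqrt(61/25) = (11/5)*sqrt(61).
Summing the contributions at ν = 12/5 gives (11/5)*sqrt(61).

Continued minus principal equals (11/5)*sqrt(61).


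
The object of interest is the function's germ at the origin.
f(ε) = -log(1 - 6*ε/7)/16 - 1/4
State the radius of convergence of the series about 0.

The radius of convergence is 7/6.

Branch term (-1/16)*log(1 - ε/(7/6)): its argument vanishes at ε = 7/6, a logarithmic branch point, modulus 7/6.
The radius of convergence is the smallest modulus among the singular points: 7/6.


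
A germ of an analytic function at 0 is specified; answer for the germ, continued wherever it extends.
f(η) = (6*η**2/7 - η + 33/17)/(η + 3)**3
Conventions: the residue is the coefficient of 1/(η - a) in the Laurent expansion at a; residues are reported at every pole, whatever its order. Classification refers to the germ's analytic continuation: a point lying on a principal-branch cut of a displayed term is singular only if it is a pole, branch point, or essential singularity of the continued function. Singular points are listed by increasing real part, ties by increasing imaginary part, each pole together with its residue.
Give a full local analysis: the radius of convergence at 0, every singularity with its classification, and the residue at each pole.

Denominator factor (η + 3)^3: pole of order 3 at -3, modulus 3.
The radius of convergence is the smallest modulus among the singular points: 3.
At the order-3 pole -3 set g(η) = (η - (-3))^3*f(η) = 6*η**2/7 - η + 33/17.
Order-3 pole: residue = g''(a)/2; g''(-3) = 12/7, so the residue is 6/7.

Radius of convergence at 0: 3.
At -3: a pole of order 3; residue 6/7.
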